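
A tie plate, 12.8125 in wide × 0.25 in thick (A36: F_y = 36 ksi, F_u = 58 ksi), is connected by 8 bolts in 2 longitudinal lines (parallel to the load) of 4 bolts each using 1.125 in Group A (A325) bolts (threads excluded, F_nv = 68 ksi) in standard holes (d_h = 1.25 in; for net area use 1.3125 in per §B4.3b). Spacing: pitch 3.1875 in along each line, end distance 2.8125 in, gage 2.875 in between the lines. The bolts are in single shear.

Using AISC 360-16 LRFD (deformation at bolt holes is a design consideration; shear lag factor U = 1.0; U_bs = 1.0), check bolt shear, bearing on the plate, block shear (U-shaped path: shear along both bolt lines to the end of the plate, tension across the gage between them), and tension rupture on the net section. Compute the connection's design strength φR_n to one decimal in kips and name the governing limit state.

110.8 kips (net-section rupture governs)

Bolt shear: A_b = π(1.125)²/4 = 0.99402 in². φR_n = 0.75 × 68 × 0.99402 × 8 × 1 = 405.6 kips.
Bearing (0.25 in plate, F_u = 58 ksi): end bolts L_c = 2.8125 − 1.25/2 = 2.1875, R_n = min(1.2×2.1875×0.25×58, 2.4×1.125×0.25×58) = 38.063 kips/bolt; interior L_c = 3.1875 − 1.25 = 1.9375, R_n = 33.713 kips/bolt. φR_n = 0.75 × (2×38.063 + 6×33.713) = 208.8 kips.
Block shear: shear path 2×[2.8125+3×3.1875] = 2×12.375 in, A_gv = 6.1875, A_nv = 2×(12.375 − 3.5×1.3125)×0.25 = 3.8906 in²; tension across gage: (2.875 − 1×1.3125)×0.25 = 0.39063 in². R_n = min(0.6×58×3.8906, 0.6×36×6.1875) + 1.0×58×0.39063 = min(135.39, 133.65) + 22.657 = 156.31 kips. φR_n = 0.75 × 156.31 = 117.2 kips.
Tension rupture (net): A_n = (12.8125 − 2×1.3125)×0.25 = 2.5469 in² (U = 1.0, A_e = A_n). φR_n = 0.75 × 58 × 2.5469 = 110.8 kips.
Governing: min(405.6, 208.8, 117.2, 110.8) = 110.8 kips → net-section rupture.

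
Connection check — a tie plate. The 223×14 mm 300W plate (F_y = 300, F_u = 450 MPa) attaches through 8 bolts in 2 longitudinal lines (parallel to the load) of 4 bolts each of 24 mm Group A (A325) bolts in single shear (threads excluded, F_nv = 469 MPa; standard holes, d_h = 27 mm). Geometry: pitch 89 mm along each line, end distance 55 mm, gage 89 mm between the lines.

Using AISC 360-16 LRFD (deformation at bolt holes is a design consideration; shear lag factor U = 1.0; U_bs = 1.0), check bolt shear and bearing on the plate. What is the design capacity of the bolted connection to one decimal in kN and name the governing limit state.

Bolt shear: A_b = π(24)²/4 = 452.39 mm². φR_n = 0.75 × 469 × 452.39 × 8 × 1 = 1273.0 kN.
Bearing (14 mm plate, F_u = 450 MPa): end bolts L_c = 55 − 27/2 = 41.5, R_n = min(1.2×41.5×14×450, 2.4×24×14×450) = 313.74 kN/bolt; interior L_c = 89 − 27 = 62, R_n = 362.88 kN/bolt. φR_n = 0.75 × (2×313.74 + 6×362.88) = 2103.6 kN.
Governing: min(1273.0, 2103.6) = 1273.0 kN → bolt shear.

1273.0 kN (bolt shear governs)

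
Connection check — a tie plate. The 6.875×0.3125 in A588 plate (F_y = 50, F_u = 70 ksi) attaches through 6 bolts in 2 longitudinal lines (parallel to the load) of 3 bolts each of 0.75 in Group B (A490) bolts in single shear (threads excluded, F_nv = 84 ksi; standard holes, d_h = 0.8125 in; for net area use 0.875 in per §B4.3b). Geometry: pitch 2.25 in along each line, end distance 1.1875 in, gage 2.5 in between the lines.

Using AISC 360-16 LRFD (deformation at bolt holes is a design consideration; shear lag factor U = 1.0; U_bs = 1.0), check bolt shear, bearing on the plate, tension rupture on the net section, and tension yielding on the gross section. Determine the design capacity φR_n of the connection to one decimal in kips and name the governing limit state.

Bolt shear: A_b = π(0.75)²/4 = 0.44179 in². φR_n = 0.75 × 84 × 0.44179 × 6 × 1 = 167.0 kips.
Bearing (0.3125 in plate, F_u = 70 ksi): end bolts L_c = 1.1875 − 0.8125/2 = 0.78125, R_n = min(1.2×0.78125×0.3125×70, 2.4×0.75×0.3125×70) = 20.508 kips/bolt; interior L_c = 2.25 − 0.8125 = 1.4375, R_n = 37.734 kips/bolt. φR_n = 0.75 × (2×20.508 + 4×37.734) = 144.0 kips.
Tension rupture (net): A_n = (6.875 − 2×0.875)×0.3125 = 1.6016 in² (U = 1.0, A_e = A_n). φR_n = 0.75 × 70 × 1.6016 = 84.1 kips.
Tension yield (gross): A_g = 6.875×0.3125 = 2.1484 in². φR_n = 0.90 × 50 × 2.1484 = 96.7 kips.
Governing: min(167.0, 144.0, 84.1, 96.7) = 84.1 kips → net-section rupture.

84.1 kips (net-section rupture governs)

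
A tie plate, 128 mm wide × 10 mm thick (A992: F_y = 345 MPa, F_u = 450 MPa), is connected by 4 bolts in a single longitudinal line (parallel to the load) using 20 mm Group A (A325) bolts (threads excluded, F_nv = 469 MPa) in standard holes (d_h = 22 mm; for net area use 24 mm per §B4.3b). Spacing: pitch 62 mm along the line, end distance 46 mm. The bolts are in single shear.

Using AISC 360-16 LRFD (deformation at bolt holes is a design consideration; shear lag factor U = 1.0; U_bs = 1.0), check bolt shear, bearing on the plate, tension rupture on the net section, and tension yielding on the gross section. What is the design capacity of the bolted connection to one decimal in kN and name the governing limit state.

351.0 kN (net-section rupture governs)

Bolt shear: A_b = π(20)²/4 = 314.16 mm². φR_n = 0.75 × 469 × 314.16 × 4 × 1 = 442.0 kN.
Bearing (10 mm plate, F_u = 450 MPa): end bolts L_c = 46 − 22/2 = 35, R_n = min(1.2×35×10×450, 2.4×20×10×450) = 189 kN/bolt; interior L_c = 62 − 22 = 40, R_n = 216 kN/bolt. φR_n = 0.75 × (1×189 + 3×216) = 627.8 kN.
Tension rupture (net): A_n = (128 − 1×24)×10 = 1040 mm² (U = 1.0, A_e = A_n). φR_n = 0.75 × 450 × 1040 = 351.0 kN.
Tension yield (gross): A_g = 128×10 = 1280 mm². φR_n = 0.90 × 345 × 1280 = 397.4 kN.
Governing: min(442.0, 627.8, 351.0, 397.4) = 351.0 kN → net-section rupture.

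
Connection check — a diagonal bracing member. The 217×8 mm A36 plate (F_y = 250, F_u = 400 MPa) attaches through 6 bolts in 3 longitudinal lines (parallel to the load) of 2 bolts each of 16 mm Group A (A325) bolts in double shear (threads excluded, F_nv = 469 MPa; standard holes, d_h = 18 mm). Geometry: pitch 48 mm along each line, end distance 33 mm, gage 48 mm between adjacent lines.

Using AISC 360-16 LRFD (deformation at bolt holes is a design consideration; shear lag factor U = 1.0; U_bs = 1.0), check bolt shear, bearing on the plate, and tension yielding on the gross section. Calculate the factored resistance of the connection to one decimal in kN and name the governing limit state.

Bolt shear: A_b = π(16)²/4 = 201.06 mm². φR_n = 0.75 × 469 × 201.06 × 6 × 2 = 848.7 kN.
Bearing (8 mm plate, F_u = 400 MPa): end bolts L_c = 33 − 18/2 = 24, R_n = min(1.2×24×8×400, 2.4×16×8×400) = 92.16 kN/bolt; interior L_c = 48 − 18 = 30, R_n = 115.2 kN/bolt. φR_n = 0.75 × (3×92.16 + 3×115.2) = 466.6 kN.
Tension yield (gross): A_g = 217×8 = 1736 mm². φR_n = 0.90 × 250 × 1736 = 390.6 kN.
Governing: min(848.7, 466.6, 390.6) = 390.6 kN → gross-section yield.

390.6 kN (gross-section yield governs)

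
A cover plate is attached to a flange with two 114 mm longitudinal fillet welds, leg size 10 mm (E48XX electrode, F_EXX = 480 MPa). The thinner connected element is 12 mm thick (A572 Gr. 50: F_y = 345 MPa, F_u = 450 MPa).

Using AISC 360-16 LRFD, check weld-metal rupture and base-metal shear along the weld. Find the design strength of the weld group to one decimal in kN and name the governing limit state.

Weld metal: throat = 0.707×10 = 7.07 mm, L = 2×114 = 228 mm. φR_n = 0.75 × 0.6 × 480 × 7.07 × 228 = 348.2 kN.
Base metal shear (12 mm plate): yield φR_n = 1.0×0.6×345×12×228 = 566.4 kN; rupture φR_n = 0.75×0.6×450×12×228 = 554.0 kN; take 554.0 kN (rupture).
Governing: min(348.2, 554.0) = 348.2 kN → weld metal.

348.2 kN (weld metal governs)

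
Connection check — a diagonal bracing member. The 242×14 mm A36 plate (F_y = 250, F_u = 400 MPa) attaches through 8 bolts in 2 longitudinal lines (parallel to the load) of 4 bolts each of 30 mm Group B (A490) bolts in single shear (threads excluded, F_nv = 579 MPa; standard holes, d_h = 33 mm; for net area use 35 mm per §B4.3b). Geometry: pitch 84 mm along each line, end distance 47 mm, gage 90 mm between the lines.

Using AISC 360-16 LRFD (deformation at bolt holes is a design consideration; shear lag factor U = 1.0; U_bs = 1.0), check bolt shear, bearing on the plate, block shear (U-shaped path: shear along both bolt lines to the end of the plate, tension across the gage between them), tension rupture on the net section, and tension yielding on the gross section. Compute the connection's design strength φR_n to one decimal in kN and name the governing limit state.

722.4 kN (net-section rupture governs)

Bolt shear: A_b = π(30)²/4 = 706.86 mm². φR_n = 0.75 × 579 × 706.86 × 8 × 1 = 2455.6 kN.
Bearing (14 mm plate, F_u = 400 MPa): end bolts L_c = 47 − 33/2 = 30.5, R_n = min(1.2×30.5×14×400, 2.4×30×14×400) = 204.96 kN/bolt; interior L_c = 84 − 33 = 51, R_n = 342.72 kN/bolt. φR_n = 0.75 × (2×204.96 + 6×342.72) = 1849.7 kN.
Block shear: shear path 2×[47+3×84] = 2×299 mm, A_gv = 8372, A_nv = 2×(299 − 3.5×35)×14 = 4942 mm²; tension across gage: (90 − 1×35)×14 = 770 mm². R_n = min(0.6×400×4942, 0.6×250×8372) + 1.0×400×770 = min(1186.1, 1255.8) + 308 = 1494.1 kN. φR_n = 0.75 × 1494.1 = 1120.6 kN.
Tension rupture (net): A_n = (242 − 2×35)×14 = 2408 mm² (U = 1.0, A_e = A_n). φR_n = 0.75 × 400 × 2408 = 722.4 kN.
Tension yield (gross): A_g = 242×14 = 3388 mm². φR_n = 0.90 × 250 × 3388 = 762.3 kN.
Governing: min(2455.6, 1849.7, 1120.6, 722.4, 762.3) = 722.4 kN → net-section rupture.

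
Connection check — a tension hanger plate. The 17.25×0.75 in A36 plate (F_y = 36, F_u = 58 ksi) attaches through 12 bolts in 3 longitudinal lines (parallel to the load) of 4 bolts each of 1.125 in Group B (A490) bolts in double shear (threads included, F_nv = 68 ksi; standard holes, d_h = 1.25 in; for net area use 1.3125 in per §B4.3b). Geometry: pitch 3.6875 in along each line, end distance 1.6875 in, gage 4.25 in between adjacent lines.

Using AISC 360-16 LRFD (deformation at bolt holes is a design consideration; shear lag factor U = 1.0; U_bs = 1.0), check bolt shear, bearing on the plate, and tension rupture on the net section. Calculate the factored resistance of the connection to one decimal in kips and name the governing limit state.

434.3 kips (net-section rupture governs)

Bolt shear: A_b = π(1.125)²/4 = 0.99402 in². φR_n = 0.75 × 68 × 0.99402 × 12 × 2 = 1216.7 kips.
Bearing (0.75 in plate, F_u = 58 ksi): end bolts L_c = 1.6875 − 1.25/2 = 1.0625, R_n = min(1.2×1.0625×0.75×58, 2.4×1.125×0.75×58) = 55.463 kips/bolt; interior L_c = 3.6875 − 1.25 = 2.4375, R_n = 117.45 kips/bolt. φR_n = 0.75 × (3×55.463 + 9×117.45) = 917.6 kips.
Tension rupture (net): A_n = (17.25 − 3×1.3125)×0.75 = 9.9844 in² (U = 1.0, A_e = A_n). φR_n = 0.75 × 58 × 9.9844 = 434.3 kips.
Governing: min(1216.7, 917.6, 434.3) = 434.3 kips → net-section rupture.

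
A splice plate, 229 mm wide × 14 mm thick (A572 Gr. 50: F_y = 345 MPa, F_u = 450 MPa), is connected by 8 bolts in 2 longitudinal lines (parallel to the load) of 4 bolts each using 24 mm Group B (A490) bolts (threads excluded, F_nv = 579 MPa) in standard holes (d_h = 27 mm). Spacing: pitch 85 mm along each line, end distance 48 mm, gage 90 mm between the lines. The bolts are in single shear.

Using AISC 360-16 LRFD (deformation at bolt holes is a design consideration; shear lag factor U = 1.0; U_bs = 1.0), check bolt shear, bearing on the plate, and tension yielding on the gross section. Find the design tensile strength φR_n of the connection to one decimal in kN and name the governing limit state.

995.5 kN (gross-section yield governs)

Bolt shear: A_b = π(24)²/4 = 452.39 mm². φR_n = 0.75 × 579 × 452.39 × 8 × 1 = 1571.6 kN.
Bearing (14 mm plate, F_u = 450 MPa): end bolts L_c = 48 − 27/2 = 34.5, R_n = min(1.2×34.5×14×450, 2.4×24×14×450) = 260.82 kN/bolt; interior L_c = 85 − 27 = 58, R_n = 362.88 kN/bolt. φR_n = 0.75 × (2×260.82 + 6×362.88) = 2024.2 kN.
Tension yield (gross): A_g = 229×14 = 3206 mm². φR_n = 0.90 × 345 × 3206 = 995.5 kN.
Governing: min(1571.6, 2024.2, 995.5) = 995.5 kN → gross-section yield.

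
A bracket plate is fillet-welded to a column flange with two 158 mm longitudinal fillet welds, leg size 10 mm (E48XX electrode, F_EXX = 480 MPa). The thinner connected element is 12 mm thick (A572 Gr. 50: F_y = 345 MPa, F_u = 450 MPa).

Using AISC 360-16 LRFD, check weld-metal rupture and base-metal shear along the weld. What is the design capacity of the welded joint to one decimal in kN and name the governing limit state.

Weld metal: throat = 0.707×10 = 7.07 mm, L = 2×158 = 316 mm. φR_n = 0.75 × 0.6 × 480 × 7.07 × 316 = 482.6 kN.
Base metal shear (12 mm plate): yield φR_n = 1.0×0.6×345×12×316 = 784.9 kN; rupture φR_n = 0.75×0.6×450×12×316 = 767.9 kN; take 767.9 kN (rupture).
Governing: min(482.6, 767.9) = 482.6 kN → weld metal.

482.6 kN (weld metal governs)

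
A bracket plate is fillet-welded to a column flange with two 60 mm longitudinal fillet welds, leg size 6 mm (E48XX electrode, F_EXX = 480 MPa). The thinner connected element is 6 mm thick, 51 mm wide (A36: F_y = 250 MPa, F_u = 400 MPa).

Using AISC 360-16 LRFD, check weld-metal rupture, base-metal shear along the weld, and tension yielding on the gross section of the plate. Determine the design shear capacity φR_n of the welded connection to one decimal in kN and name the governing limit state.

Weld metal: throat = 0.707×6 = 4.242 mm, L = 2×60 = 120 mm. φR_n = 0.75 × 0.6 × 480 × 4.242 × 120 = 110.0 kN.
Base metal shear (6 mm plate): yield φR_n = 1.0×0.6×250×6×120 = 108.0 kN; rupture φR_n = 0.75×0.6×400×6×120 = 129.6 kN; take 108.0 kN (yield).
Tension yield (gross): A_g = 51×6 = 306 mm². φR_n = 0.90 × 250 × 306 = 68.9 kN.
Governing: min(110.0, 108.0, 68.9) = 68.9 kN → gross-section yield.

68.9 kN (gross-section yield governs)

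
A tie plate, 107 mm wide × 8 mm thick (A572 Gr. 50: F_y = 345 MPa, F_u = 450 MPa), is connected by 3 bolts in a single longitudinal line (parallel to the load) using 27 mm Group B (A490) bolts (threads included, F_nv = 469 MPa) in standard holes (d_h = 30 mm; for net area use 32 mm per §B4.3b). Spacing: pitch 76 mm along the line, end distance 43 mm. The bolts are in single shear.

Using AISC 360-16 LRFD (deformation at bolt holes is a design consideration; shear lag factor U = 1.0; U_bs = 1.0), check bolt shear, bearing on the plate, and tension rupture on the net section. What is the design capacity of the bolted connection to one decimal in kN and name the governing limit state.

202.5 kN (net-section rupture governs)

Bolt shear: A_b = π(27)²/4 = 572.56 mm². φR_n = 0.75 × 469 × 572.56 × 3 × 1 = 604.2 kN.
Bearing (8 mm plate, F_u = 450 MPa): end bolts L_c = 43 − 30/2 = 28, R_n = min(1.2×28×8×450, 2.4×27×8×450) = 120.96 kN/bolt; interior L_c = 76 − 30 = 46, R_n = 198.72 kN/bolt. φR_n = 0.75 × (1×120.96 + 2×198.72) = 388.8 kN.
Tension rupture (net): A_n = (107 − 1×32)×8 = 600 mm² (U = 1.0, A_e = A_n). φR_n = 0.75 × 450 × 600 = 202.5 kN.
Governing: min(604.2, 388.8, 202.5) = 202.5 kN → net-section rupture.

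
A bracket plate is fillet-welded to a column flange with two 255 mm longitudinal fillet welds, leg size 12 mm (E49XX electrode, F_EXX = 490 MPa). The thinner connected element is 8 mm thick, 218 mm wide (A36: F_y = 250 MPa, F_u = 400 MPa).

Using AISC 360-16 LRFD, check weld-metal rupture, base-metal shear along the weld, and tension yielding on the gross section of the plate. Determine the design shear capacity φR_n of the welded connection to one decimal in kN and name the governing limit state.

392.4 kN (gross-section yield governs)

Weld metal: throat = 0.707×12 = 8.484 mm, L = 2×255 = 510 mm. φR_n = 0.75 × 0.6 × 490 × 8.484 × 510 = 954.1 kN.
Base metal shear (8 mm plate): yield φR_n = 1.0×0.6×250×8×510 = 612.0 kN; rupture φR_n = 0.75×0.6×400×8×510 = 734.4 kN; take 612.0 kN (yield).
Tension yield (gross): A_g = 218×8 = 1744 mm². φR_n = 0.90 × 250 × 1744 = 392.4 kN.
Governing: min(954.1, 612.0, 392.4) = 392.4 kN → gross-section yield.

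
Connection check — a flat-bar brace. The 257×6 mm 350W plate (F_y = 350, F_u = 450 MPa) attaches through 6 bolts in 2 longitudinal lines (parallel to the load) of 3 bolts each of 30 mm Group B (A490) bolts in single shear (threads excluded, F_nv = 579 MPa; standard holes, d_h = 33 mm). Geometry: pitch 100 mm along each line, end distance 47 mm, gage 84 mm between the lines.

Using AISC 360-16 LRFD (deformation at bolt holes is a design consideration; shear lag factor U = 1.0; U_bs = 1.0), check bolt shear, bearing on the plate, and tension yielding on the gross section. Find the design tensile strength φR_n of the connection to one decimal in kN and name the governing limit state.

485.7 kN (gross-section yield governs)

Bolt shear: A_b = π(30)²/4 = 706.86 mm². φR_n = 0.75 × 579 × 706.86 × 6 × 1 = 1841.7 kN.
Bearing (6 mm plate, F_u = 450 MPa): end bolts L_c = 47 − 33/2 = 30.5, R_n = min(1.2×30.5×6×450, 2.4×30×6×450) = 98.82 kN/bolt; interior L_c = 100 − 33 = 67, R_n = 194.4 kN/bolt. φR_n = 0.75 × (2×98.82 + 4×194.4) = 731.4 kN.
Tension yield (gross): A_g = 257×6 = 1542 mm². φR_n = 0.90 × 350 × 1542 = 485.7 kN.
Governing: min(1841.7, 731.4, 485.7) = 485.7 kN → gross-section yield.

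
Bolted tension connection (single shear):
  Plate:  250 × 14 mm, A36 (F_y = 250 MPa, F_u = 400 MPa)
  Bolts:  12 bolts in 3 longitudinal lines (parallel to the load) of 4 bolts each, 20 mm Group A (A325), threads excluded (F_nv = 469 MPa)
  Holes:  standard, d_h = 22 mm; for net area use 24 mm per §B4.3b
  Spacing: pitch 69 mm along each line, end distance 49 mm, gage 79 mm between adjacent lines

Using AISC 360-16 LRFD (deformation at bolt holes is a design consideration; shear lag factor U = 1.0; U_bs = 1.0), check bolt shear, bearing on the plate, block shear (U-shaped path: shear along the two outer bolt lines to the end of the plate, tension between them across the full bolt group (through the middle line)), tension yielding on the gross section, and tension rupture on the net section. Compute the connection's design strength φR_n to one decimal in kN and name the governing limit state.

747.6 kN (net-section rupture governs)

Bolt shear: A_b = π(20)²/4 = 314.16 mm². φR_n = 0.75 × 469 × 314.16 × 12 × 1 = 1326.1 kN.
Bearing (14 mm plate, F_u = 400 MPa): end bolts L_c = 49 − 22/2 = 38, R_n = min(1.2×38×14×400, 2.4×20×14×400) = 255.36 kN/bolt; interior L_c = 69 − 22 = 47, R_n = 268.8 kN/bolt. φR_n = 0.75 × (3×255.36 + 9×268.8) = 2389.0 kN.
Block shear: shear path 2×[49+3×69] = 2×256 mm, A_gv = 7168, A_nv = 2×(256 − 3.5×24)×14 = 4816 mm²; tension across gage: (158 − 2×24)×14 = 1540 mm². R_n = min(0.6×400×4816, 0.6×250×7168) + 1.0×400×1540 = min(1155.8, 1075.2) + 616 = 1691.2 kN. φR_n = 0.75 × 1691.2 = 1268.4 kN.
Tension yield (gross): A_g = 250×14 = 3500 mm². φR_n = 0.90 × 250 × 3500 = 787.5 kN.
Tension rupture (net): A_n = (250 − 3×24)×14 = 2492 mm² (U = 1.0, A_e = A_n). φR_n = 0.75 × 400 × 2492 = 747.6 kN.
Governing: min(1326.1, 2389.0, 1268.4, 787.5, 747.6) = 747.6 kN → net-section rupture.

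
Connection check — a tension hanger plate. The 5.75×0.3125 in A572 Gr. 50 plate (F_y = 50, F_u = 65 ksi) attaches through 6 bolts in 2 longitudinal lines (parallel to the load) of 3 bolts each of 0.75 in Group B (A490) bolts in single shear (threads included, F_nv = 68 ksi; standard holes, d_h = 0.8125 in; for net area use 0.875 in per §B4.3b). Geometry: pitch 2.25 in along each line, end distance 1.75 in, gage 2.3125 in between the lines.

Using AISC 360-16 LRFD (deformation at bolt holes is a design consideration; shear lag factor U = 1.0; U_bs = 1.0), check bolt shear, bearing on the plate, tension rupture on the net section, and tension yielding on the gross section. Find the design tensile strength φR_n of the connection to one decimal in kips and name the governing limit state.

60.9 kips (net-section rupture governs)

Bolt shear: A_b = π(0.75)²/4 = 0.44179 in². φR_n = 0.75 × 68 × 0.44179 × 6 × 1 = 135.2 kips.
Bearing (0.3125 in plate, F_u = 65 ksi): end bolts L_c = 1.75 − 0.8125/2 = 1.34375, R_n = min(1.2×1.34375×0.3125×65, 2.4×0.75×0.3125×65) = 32.754 kips/bolt; interior L_c = 2.25 − 0.8125 = 1.4375, R_n = 35.039 kips/bolt. φR_n = 0.75 × (2×32.754 + 4×35.039) = 154.2 kips.
Tension rupture (net): A_n = (5.75 − 2×0.875)×0.3125 = 1.25 in² (U = 1.0, A_e = A_n). φR_n = 0.75 × 65 × 1.25 = 60.9 kips.
Tension yield (gross): A_g = 5.75×0.3125 = 1.7969 in². φR_n = 0.90 × 50 × 1.7969 = 80.9 kips.
Governing: min(135.2, 154.2, 60.9, 80.9) = 60.9 kips → net-section rupture.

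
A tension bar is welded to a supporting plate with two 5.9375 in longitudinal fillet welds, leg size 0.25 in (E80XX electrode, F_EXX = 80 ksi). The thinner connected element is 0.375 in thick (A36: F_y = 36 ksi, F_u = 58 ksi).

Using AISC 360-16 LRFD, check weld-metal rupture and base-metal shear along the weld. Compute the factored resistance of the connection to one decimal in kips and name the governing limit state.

75.6 kips (weld metal governs)

Weld metal: throat = 0.707×0.25 = 0.17675 in, L = 2×5.9375 = 11.875 in. φR_n = 0.75 × 0.6 × 80 × 0.17675 × 11.875 = 75.6 kips.
Base metal shear (0.375 in plate): yield φR_n = 1.0×0.6×36×0.375×11.875 = 96.2 kips; rupture φR_n = 0.75×0.6×58×0.375×11.875 = 116.2 kips; take 96.2 kips (yield).
Governing: min(75.6, 96.2) = 75.6 kips → weld metal.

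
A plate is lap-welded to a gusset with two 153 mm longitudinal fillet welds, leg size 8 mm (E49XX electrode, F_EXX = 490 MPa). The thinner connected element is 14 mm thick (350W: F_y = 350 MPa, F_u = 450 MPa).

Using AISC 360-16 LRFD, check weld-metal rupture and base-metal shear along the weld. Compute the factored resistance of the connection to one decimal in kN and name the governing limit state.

Weld metal: throat = 0.707×8 = 5.656 mm, L = 2×153 = 306 mm. φR_n = 0.75 × 0.6 × 490 × 5.656 × 306 = 381.6 kN.
Base metal shear (14 mm plate): yield φR_n = 1.0×0.6×350×14×306 = 899.6 kN; rupture φR_n = 0.75×0.6×450×14×306 = 867.5 kN; take 867.5 kN (rupture).
Governing: min(381.6, 867.5) = 381.6 kN → weld metal.

381.6 kN (weld metal governs)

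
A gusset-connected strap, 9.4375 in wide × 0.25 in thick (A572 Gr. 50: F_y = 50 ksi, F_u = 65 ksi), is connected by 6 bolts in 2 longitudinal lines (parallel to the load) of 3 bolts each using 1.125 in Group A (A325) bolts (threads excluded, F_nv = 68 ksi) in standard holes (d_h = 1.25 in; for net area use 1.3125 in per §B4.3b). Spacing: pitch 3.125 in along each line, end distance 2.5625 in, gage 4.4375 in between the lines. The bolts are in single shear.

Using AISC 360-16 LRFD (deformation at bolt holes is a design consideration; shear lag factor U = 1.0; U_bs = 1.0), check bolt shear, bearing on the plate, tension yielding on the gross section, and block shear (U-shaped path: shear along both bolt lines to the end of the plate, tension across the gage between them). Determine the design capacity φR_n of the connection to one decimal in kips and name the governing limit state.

106.2 kips (gross-section yield governs)

Bolt shear: A_b = π(1.125)²/4 = 0.99402 in². φR_n = 0.75 × 68 × 0.99402 × 6 × 1 = 304.2 kips.
Bearing (0.25 in plate, F_u = 65 ksi): end bolts L_c = 2.5625 − 1.25/2 = 1.9375, R_n = min(1.2×1.9375×0.25×65, 2.4×1.125×0.25×65) = 37.781 kips/bolt; interior L_c = 3.125 − 1.25 = 1.875, R_n = 36.563 kips/bolt. φR_n = 0.75 × (2×37.781 + 4×36.563) = 166.4 kips.
Tension yield (gross): A_g = 9.4375×0.25 = 2.3594 in². φR_n = 0.90 × 50 × 2.3594 = 106.2 kips.
Block shear: shear path 2×[2.5625+2×3.125] = 2×8.8125 in, A_gv = 4.4063, A_nv = 2×(8.8125 − 2.5×1.3125)×0.25 = 2.7656 in²; tension across gage: (4.4375 − 1×1.3125)×0.25 = 0.78125 in². R_n = min(0.6×65×2.7656, 0.6×50×4.4063) + 1.0×65×0.78125 = min(107.86, 132.19) + 50.781 = 158.64 kips. φR_n = 0.75 × 158.64 = 119.0 kips.
Governing: min(304.2, 166.4, 106.2, 119.0) = 106.2 kips → gross-section yield.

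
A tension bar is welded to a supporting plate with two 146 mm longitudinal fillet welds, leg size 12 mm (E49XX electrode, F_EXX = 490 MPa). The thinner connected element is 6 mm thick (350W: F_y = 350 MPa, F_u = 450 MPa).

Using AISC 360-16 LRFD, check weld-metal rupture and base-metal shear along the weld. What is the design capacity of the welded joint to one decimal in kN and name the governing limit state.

Weld metal: throat = 0.707×12 = 8.484 mm, L = 2×146 = 292 mm. φR_n = 0.75 × 0.6 × 490 × 8.484 × 292 = 546.3 kN.
Base metal shear (6 mm plate): yield φR_n = 1.0×0.6×350×6×292 = 367.9 kN; rupture φR_n = 0.75×0.6×450×6×292 = 354.8 kN; take 354.8 kN (rupture).
Governing: min(546.3, 354.8) = 354.8 kN → base-metal shear.

354.8 kN (base-metal shear governs)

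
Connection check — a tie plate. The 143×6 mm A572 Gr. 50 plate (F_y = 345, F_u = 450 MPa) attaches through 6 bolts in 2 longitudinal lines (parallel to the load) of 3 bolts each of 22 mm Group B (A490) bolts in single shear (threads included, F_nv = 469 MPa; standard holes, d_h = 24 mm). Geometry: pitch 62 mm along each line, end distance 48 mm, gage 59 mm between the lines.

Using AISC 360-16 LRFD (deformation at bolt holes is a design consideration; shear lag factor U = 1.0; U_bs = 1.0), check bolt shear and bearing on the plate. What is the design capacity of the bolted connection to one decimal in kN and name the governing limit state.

Bolt shear: A_b = π(22)²/4 = 380.13 mm². φR_n = 0.75 × 469 × 380.13 × 6 × 1 = 802.3 kN.
Bearing (6 mm plate, F_u = 450 MPa): end bolts L_c = 48 − 24/2 = 36, R_n = min(1.2×36×6×450, 2.4×22×6×450) = 116.64 kN/bolt; interior L_c = 62 − 24 = 38, R_n = 123.12 kN/bolt. φR_n = 0.75 × (2×116.64 + 4×123.12) = 544.3 kN.
Governing: min(802.3, 544.3) = 544.3 kN → bearing.

544.3 kN (bearing governs)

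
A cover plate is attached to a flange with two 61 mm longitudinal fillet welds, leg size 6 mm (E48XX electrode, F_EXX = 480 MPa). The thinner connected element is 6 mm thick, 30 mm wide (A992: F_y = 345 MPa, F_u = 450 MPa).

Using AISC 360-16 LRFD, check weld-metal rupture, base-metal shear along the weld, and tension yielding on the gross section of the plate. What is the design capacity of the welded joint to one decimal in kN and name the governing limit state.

55.9 kN (gross-section yield governs)

Weld metal: throat = 0.707×6 = 4.242 mm, L = 2×61 = 122 mm. φR_n = 0.75 × 0.6 × 480 × 4.242 × 122 = 111.8 kN.
Base metal shear (6 mm plate): yield φR_n = 1.0×0.6×345×6×122 = 151.5 kN; rupture φR_n = 0.75×0.6×450×6×122 = 148.2 kN; take 148.2 kN (rupture).
Tension yield (gross): A_g = 30×6 = 180 mm². φR_n = 0.90 × 345 × 180 = 55.9 kN.
Governing: min(111.8, 148.2, 55.9) = 55.9 kN → gross-section yield.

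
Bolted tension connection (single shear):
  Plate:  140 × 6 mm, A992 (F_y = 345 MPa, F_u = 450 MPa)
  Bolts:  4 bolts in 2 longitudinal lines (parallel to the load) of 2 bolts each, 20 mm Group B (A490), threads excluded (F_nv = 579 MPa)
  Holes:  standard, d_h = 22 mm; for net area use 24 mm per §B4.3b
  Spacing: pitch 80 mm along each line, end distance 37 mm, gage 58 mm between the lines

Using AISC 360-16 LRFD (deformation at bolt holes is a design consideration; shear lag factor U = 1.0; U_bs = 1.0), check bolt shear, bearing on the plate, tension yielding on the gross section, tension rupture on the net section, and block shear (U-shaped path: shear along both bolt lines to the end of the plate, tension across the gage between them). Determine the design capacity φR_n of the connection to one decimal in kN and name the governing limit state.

186.3 kN (net-section rupture governs)

Bolt shear: A_b = π(20)²/4 = 314.16 mm². φR_n = 0.75 × 579 × 314.16 × 4 × 1 = 545.7 kN.
Bearing (6 mm plate, F_u = 450 MPa): end bolts L_c = 37 − 22/2 = 26, R_n = min(1.2×26×6×450, 2.4×20×6×450) = 84.24 kN/bolt; interior L_c = 80 − 22 = 58, R_n = 129.6 kN/bolt. φR_n = 0.75 × (2×84.24 + 2×129.6) = 320.8 kN.
Tension yield (gross): A_g = 140×6 = 840 mm². φR_n = 0.90 × 345 × 840 = 260.8 kN.
Tension rupture (net): A_n = (140 − 2×24)×6 = 552 mm² (U = 1.0, A_e = A_n). φR_n = 0.75 × 450 × 552 = 186.3 kN.
Block shear: shear path 2×[37+1×80] = 2×117 mm, A_gv = 1404, A_nv = 2×(117 − 1.5×24)×6 = 972 mm²; tension across gage: (58 − 1×24)×6 = 204 mm². R_n = min(0.6×450×972, 0.6×345×1404) + 1.0×450×204 = min(262.44, 290.63) + 91.8 = 354.24 kN. φR_n = 0.75 × 354.24 = 265.7 kN.
Governing: min(545.7, 320.8, 260.8, 186.3, 265.7) = 186.3 kN → net-section rupture.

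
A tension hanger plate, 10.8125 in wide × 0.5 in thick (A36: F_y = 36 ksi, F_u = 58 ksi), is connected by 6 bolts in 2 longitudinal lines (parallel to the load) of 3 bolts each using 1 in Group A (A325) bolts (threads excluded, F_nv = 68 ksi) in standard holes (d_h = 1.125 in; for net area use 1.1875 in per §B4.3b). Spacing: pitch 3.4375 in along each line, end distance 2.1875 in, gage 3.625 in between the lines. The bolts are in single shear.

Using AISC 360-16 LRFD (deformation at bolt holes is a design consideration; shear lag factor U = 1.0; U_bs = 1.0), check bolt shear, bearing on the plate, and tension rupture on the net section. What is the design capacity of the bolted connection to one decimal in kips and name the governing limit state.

183.5 kips (net-section rupture governs)

Bolt shear: A_b = π(1)²/4 = 0.7854 in². φR_n = 0.75 × 68 × 0.7854 × 6 × 1 = 240.3 kips.
Bearing (0.5 in plate, F_u = 58 ksi): end bolts L_c = 2.1875 − 1.125/2 = 1.625, R_n = min(1.2×1.625×0.5×58, 2.4×1×0.5×58) = 56.55 kips/bolt; interior L_c = 3.4375 − 1.125 = 2.3125, R_n = 69.6 kips/bolt. φR_n = 0.75 × (2×56.55 + 4×69.6) = 293.6 kips.
Tension rupture (net): A_n = (10.8125 − 2×1.1875)×0.5 = 4.2188 in² (U = 1.0, A_e = A_n). φR_n = 0.75 × 58 × 4.2188 = 183.5 kips.
Governing: min(240.3, 293.6, 183.5) = 183.5 kips → net-section rupture.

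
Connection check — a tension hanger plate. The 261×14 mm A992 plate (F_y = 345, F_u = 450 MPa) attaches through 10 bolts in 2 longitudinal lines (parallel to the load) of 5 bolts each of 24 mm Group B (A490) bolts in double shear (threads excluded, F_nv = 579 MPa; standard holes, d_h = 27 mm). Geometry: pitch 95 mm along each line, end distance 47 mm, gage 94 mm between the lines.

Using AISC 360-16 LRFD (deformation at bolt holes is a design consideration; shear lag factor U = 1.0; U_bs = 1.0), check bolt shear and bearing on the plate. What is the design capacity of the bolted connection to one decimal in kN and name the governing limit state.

Bolt shear: A_b = π(24)²/4 = 452.39 mm². φR_n = 0.75 × 579 × 452.39 × 10 × 2 = 3929.0 kN.
Bearing (14 mm plate, F_u = 450 MPa): end bolts L_c = 47 − 27/2 = 33.5, R_n = min(1.2×33.5×14×450, 2.4×24×14×450) = 253.26 kN/bolt; interior L_c = 95 − 27 = 68, R_n = 362.88 kN/bolt. φR_n = 0.75 × (2×253.26 + 8×362.88) = 2557.2 kN.
Governing: min(3929.0, 2557.2) = 2557.2 kN → bearing.

2557.2 kN (bearing governs)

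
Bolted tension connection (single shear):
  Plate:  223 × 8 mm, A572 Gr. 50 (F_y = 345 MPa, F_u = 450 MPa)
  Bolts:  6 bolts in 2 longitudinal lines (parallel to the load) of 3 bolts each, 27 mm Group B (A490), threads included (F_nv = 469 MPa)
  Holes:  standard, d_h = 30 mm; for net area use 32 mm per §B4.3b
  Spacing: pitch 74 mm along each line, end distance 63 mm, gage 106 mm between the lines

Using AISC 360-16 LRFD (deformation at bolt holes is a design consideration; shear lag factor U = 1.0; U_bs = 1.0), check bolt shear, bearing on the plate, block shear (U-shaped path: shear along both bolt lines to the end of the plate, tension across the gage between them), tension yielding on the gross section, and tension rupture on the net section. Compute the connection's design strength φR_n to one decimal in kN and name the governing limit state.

Bolt shear: A_b = π(27)²/4 = 572.56 mm². φR_n = 0.75 × 469 × 572.56 × 6 × 1 = 1208.4 kN.
Bearing (8 mm plate, F_u = 450 MPa): end bolts L_c = 63 − 30/2 = 48, R_n = min(1.2×48×8×450, 2.4×27×8×450) = 207.36 kN/bolt; interior L_c = 74 − 30 = 44, R_n = 190.08 kN/bolt. φR_n = 0.75 × (2×207.36 + 4×190.08) = 881.3 kN.
Block shear: shear path 2×[63+2×74] = 2×211 mm, A_gv = 3376, A_nv = 2×(211 − 2.5×32)×8 = 2096 mm²; tension across gage: (106 − 1×32)×8 = 592 mm². R_n = min(0.6×450×2096, 0.6×345×3376) + 1.0×450×592 = min(565.92, 698.83) + 266.4 = 832.32 kN. φR_n = 0.75 × 832.32 = 624.2 kN.
Tension yield (gross): A_g = 223×8 = 1784 mm². φR_n = 0.90 × 345 × 1784 = 553.9 kN.
Tension rupture (net): A_n = (223 − 2×32)×8 = 1272 mm² (U = 1.0, A_e = A_n). φR_n = 0.75 × 450 × 1272 = 429.3 kN.
Governing: min(1208.4, 881.3, 624.2, 553.9, 429.3) = 429.3 kN → net-section rupture.

429.3 kN (net-section rupture governs)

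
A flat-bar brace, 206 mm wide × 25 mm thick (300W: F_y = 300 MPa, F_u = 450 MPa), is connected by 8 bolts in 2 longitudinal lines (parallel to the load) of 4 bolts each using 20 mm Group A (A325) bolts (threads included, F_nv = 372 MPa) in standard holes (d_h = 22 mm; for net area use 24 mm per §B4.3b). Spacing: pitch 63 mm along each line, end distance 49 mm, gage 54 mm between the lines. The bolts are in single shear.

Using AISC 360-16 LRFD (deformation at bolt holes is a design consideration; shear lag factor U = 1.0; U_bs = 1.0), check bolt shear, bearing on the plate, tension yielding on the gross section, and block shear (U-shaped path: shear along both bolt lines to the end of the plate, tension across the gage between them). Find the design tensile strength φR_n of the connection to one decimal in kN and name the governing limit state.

701.2 kN (bolt shear governs)

Bolt shear: A_b = π(20)²/4 = 314.16 mm². φR_n = 0.75 × 372 × 314.16 × 8 × 1 = 701.2 kN.
Bearing (25 mm plate, F_u = 450 MPa): end bolts L_c = 49 − 22/2 = 38, R_n = min(1.2×38×25×450, 2.4×20×25×450) = 513 kN/bolt; interior L_c = 63 − 22 = 41, R_n = 540 kN/bolt. φR_n = 0.75 × (2×513 + 6×540) = 3199.5 kN.
Tension yield (gross): A_g = 206×25 = 5150 mm². φR_n = 0.90 × 300 × 5150 = 1390.5 kN.
Block shear: shear path 2×[49+3×63] = 2×238 mm, A_gv = 11900, A_nv = 2×(238 − 3.5×24)×25 = 7700 mm²; tension across gage: (54 − 1×24)×25 = 750 mm². R_n = min(0.6×450×7700, 0.6×300×11900) + 1.0×450×750 = min(2079, 2142) + 337.5 = 2416.5 kN. φR_n = 0.75 × 2416.5 = 1812.4 kN.
Governing: min(701.2, 3199.5, 1390.5, 1812.4) = 701.2 kN → bolt shear.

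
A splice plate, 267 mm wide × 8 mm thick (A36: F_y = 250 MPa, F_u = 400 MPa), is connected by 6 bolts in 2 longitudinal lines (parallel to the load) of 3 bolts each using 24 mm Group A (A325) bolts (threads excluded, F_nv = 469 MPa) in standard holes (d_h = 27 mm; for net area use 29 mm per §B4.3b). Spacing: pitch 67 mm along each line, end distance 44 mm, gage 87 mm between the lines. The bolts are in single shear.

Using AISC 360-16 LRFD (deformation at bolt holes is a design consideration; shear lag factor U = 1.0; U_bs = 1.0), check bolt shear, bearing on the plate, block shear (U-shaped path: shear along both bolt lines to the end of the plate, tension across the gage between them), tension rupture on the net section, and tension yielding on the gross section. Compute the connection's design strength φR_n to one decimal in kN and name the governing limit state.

Bolt shear: A_b = π(24)²/4 = 452.39 mm². φR_n = 0.75 × 469 × 452.39 × 6 × 1 = 954.8 kN.
Bearing (8 mm plate, F_u = 400 MPa): end bolts L_c = 44 − 27/2 = 30.5, R_n = min(1.2×30.5×8×400, 2.4×24×8×400) = 117.12 kN/bolt; interior L_c = 67 − 27 = 40, R_n = 153.6 kN/bolt. φR_n = 0.75 × (2×117.12 + 4×153.6) = 636.5 kN.
Block shear: shear path 2×[44+2×67] = 2×178 mm, A_gv = 2848, A_nv = 2×(178 − 2.5×29)×8 = 1688 mm²; tension across gage: (87 − 1×29)×8 = 464 mm². R_n = min(0.6×400×1688, 0.6×250×2848) + 1.0×400×464 = min(405.12, 427.2) + 185.6 = 590.72 kN. φR_n = 0.75 × 590.72 = 443.0 kN.
Tension rupture (net): A_n = (267 − 2×29)×8 = 1672 mm² (U = 1.0, A_e = A_n). φR_n = 0.75 × 400 × 1672 = 501.6 kN.
Tension yield (gross): A_g = 267×8 = 2136 mm². φR_n = 0.90 × 250 × 2136 = 480.6 kN.
Governing: min(954.8, 636.5, 443.0, 501.6, 480.6) = 443.0 kN → block shear.

443.0 kN (block shear governs)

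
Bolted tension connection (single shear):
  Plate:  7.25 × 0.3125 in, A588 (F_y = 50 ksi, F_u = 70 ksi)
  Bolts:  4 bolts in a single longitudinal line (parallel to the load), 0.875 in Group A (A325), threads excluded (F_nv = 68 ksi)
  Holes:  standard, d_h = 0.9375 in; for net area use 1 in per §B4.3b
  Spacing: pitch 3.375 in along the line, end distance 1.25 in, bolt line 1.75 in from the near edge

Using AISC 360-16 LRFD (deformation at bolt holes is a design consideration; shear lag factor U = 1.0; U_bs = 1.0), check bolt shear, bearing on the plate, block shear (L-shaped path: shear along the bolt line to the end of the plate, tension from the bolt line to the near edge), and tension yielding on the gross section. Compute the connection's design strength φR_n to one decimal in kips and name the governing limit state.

Bolt shear: A_b = π(0.875)²/4 = 0.60132 in². φR_n = 0.75 × 68 × 0.60132 × 4 × 1 = 122.7 kips.
Bearing (0.3125 in plate, F_u = 70 ksi): end bolts L_c = 1.25 − 0.9375/2 = 0.78125, R_n = min(1.2×0.78125×0.3125×70, 2.4×0.875×0.3125×70) = 20.508 kips/bolt; interior L_c = 3.375 − 0.9375 = 2.4375, R_n = 45.938 kips/bolt. φR_n = 0.75 × (1×20.508 + 3×45.938) = 118.7 kips.
Block shear: shear path 1×[1.25+3×3.375] = 1×11.375 in, A_gv = 3.5547, A_nv = 1×(11.375 − 3.5×1)×0.3125 = 2.4609 in²; tension to near edge: (1.75 − 0.5×1)×0.3125 = 0.39063 in². R_n = min(0.6×70×2.4609, 0.6×50×3.5547) + 1.0×70×0.39063 = min(103.36, 106.64) + 27.344 = 130.7 kips. φR_n = 0.75 × 130.7 = 98.0 kips.
Tension yield (gross): A_g = 7.25×0.3125 = 2.2656 in². φR_n = 0.90 × 50 × 2.2656 = 102.0 kips.
Governing: min(122.7, 118.7, 98.0, 102.0) = 98.0 kips → block shear.

98.0 kips (block shear governs)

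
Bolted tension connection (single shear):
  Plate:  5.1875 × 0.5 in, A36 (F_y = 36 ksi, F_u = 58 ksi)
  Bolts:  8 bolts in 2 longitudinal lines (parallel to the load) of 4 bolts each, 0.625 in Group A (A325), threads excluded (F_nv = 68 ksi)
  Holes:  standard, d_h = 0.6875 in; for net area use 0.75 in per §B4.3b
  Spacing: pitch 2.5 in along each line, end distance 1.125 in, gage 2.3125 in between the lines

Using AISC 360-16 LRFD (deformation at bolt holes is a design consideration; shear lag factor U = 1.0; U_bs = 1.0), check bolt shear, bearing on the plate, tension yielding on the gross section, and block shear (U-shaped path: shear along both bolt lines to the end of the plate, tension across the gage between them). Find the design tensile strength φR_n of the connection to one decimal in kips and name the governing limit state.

Bolt shear: A_b = π(0.625)²/4 = 0.3068 in². φR_n = 0.75 × 68 × 0.3068 × 8 × 1 = 125.2 kips.
Bearing (0.5 in plate, F_u = 58 ksi): end bolts L_c = 1.125 − 0.6875/2 = 0.78125, R_n = min(1.2×0.78125×0.5×58, 2.4×0.625×0.5×58) = 27.188 kips/bolt; interior L_c = 2.5 − 0.6875 = 1.8125, R_n = 43.5 kips/bolt. φR_n = 0.75 × (2×27.188 + 6×43.5) = 236.5 kips.
Tension yield (gross): A_g = 5.1875×0.5 = 2.5938 in². φR_n = 0.90 × 36 × 2.5938 = 84.0 kips.
Block shear: shear path 2×[1.125+3×2.5] = 2×8.625 in, A_gv = 8.625, A_nv = 2×(8.625 − 3.5×0.75)×0.5 = 6 in²; tension across gage: (2.3125 − 1×0.75)×0.5 = 0.78125 in². R_n = min(0.6×58×6, 0.6×36×8.625) + 1.0×58×0.78125 = min(208.8, 186.3) + 45.313 = 231.61 kips. φR_n = 0.75 × 231.61 = 173.7 kips.
Governing: min(125.2, 236.5, 84.0, 173.7) = 84.0 kips → gross-section yield.

84.0 kips (gross-section yield governs)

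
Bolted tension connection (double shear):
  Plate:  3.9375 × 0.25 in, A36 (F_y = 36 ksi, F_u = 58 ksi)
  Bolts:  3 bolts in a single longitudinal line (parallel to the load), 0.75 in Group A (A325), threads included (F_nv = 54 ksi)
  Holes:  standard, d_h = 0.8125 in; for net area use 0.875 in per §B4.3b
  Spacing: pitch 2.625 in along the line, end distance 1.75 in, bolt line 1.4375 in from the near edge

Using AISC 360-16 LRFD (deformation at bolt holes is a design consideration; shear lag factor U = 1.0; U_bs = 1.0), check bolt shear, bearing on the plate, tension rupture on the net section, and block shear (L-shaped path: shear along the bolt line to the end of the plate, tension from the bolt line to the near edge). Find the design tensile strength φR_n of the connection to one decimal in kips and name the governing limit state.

33.3 kips (net-section rupture governs)

Bolt shear: A_b = π(0.75)²/4 = 0.44179 in². φR_n = 0.75 × 54 × 0.44179 × 3 × 2 = 107.4 kips.
Bearing (0.25 in plate, F_u = 58 ksi): end bolts L_c = 1.75 − 0.8125/2 = 1.34375, R_n = min(1.2×1.34375×0.25×58, 2.4×0.75×0.25×58) = 23.381 kips/bolt; interior L_c = 2.625 − 0.8125 = 1.8125, R_n = 26.1 kips/bolt. φR_n = 0.75 × (1×23.381 + 2×26.1) = 56.7 kips.
Tension rupture (net): A_n = (3.9375 − 1×0.875)×0.25 = 0.76563 in² (U = 1.0, A_e = A_n). φR_n = 0.75 × 58 × 0.76563 = 33.3 kips.
Block shear: shear path 1×[1.75+2×2.625] = 1×7 in, A_gv = 1.75, A_nv = 1×(7 − 2.5×0.875)×0.25 = 1.2031 in²; tension to near edge: (1.4375 − 0.5×0.875)×0.25 = 0.25 in². R_n = min(0.6×58×1.2031, 0.6×36×1.75) + 1.0×58×0.25 = min(41.868, 37.8) + 14.5 = 52.3 kips. φR_n = 0.75 × 52.3 = 39.2 kips.
Governing: min(107.4, 56.7, 33.3, 39.2) = 33.3 kips → net-section rupture.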